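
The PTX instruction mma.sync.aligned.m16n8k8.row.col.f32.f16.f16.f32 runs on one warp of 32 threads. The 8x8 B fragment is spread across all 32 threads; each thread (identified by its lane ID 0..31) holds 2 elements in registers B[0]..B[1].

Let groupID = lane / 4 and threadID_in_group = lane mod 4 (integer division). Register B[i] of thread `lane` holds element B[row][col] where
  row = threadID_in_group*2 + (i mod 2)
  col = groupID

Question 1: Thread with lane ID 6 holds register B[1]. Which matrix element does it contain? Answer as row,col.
5,1

6: gid=1,tid=2
[1] (2*2+1,1) = (5,1)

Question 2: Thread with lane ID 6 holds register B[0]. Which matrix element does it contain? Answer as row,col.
6: gr=1,th=2
[0] (2*2+0,1) = (4,1)

4,1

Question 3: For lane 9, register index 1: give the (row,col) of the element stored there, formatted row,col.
3,2

lane 9->9/4=2, 9 mod 4=1
i=1  r:2·1+1->3  c:2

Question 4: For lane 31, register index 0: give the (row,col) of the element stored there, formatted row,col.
lane 31: grp=7 (31/4), tig=3 (31%4)
i=0: r=3*2+0=6, c=grp=7

6,7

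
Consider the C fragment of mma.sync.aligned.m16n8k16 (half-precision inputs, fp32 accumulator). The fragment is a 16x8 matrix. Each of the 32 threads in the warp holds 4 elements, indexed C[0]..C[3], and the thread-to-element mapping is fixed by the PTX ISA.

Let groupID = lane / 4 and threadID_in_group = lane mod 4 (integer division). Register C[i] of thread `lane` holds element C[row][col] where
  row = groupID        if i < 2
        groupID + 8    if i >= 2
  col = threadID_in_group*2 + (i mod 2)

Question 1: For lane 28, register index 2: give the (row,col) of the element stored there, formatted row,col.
15,0

lane 28: g=7 (28/4), t=0 (28%4)
i=2: r=7+8=15, c=0*2+0=0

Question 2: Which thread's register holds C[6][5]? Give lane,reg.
26,1

r=6→G=6,rhi=0  c=5→T=2,p=1
L=6*4+2=26  i=0*2+1=1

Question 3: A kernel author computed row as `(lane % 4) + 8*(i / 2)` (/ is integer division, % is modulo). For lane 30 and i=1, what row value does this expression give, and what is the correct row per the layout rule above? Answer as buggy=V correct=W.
buggy=2 correct=7

`(lane % 4) + 8*(i / 2)`[30,1]->2
lane 30: gid=7 (30/4), tid=2 (30%4)
i=1: r=7+0=7, c=2*2+1=5
row: 2 vs 7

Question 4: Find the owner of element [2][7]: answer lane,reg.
r=2⇒gr=2,Rb=0  c=7⇒th=3,odd=1
L=2*4+3=11  i=0*2+1=1

11,1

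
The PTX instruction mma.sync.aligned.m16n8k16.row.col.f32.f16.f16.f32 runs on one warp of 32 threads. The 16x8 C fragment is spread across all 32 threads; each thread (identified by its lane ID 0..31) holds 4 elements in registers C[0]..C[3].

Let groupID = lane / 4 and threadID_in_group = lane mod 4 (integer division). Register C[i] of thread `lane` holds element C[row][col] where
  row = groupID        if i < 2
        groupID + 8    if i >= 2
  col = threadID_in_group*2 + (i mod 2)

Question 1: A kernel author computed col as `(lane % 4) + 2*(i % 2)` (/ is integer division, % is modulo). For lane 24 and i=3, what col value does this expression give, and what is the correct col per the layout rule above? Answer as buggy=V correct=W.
buggy=2 correct=1

`(lane % 4) + 2*(i % 2)`[24,3]→2
L=24→G=24>>2=6, T=24&3=0
[3]→row 6+8=14  col 0·2+1=1
col: 2 vs 1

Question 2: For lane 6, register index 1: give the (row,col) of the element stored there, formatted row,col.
L=6⇒gr=6>>2=1, th=6&3=2
[1]⇒row 1+0=1  col 2·2+1=5

1,5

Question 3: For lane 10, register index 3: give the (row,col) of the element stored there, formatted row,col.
L=10->gid=10>>2=2, tid=10&3=2
[3]->row 2+8=10  col 2·2+1=5

10,5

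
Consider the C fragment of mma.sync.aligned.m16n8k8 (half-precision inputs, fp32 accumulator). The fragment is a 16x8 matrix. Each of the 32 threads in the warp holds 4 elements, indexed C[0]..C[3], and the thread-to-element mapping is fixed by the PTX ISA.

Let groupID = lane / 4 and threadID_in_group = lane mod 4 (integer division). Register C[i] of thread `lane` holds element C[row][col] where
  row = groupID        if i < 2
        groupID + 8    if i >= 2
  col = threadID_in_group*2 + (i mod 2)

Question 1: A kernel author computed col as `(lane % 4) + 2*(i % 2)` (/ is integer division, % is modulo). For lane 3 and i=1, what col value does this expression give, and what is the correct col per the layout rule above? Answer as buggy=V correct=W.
`(lane % 4) + 2*(i % 2)`[3,1]→5
lane 3→3/4=0, 3 mod 4=3
i=1  r:0+0→0  c:2·3+1→7
col: 5 vs 7

buggy=5 correct=7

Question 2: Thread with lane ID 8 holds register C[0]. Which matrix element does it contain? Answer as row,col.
2,0

L=8->gid=8>>2=2, tid=8&3=0
[0]->row 2+0=2  col 0·2+0=0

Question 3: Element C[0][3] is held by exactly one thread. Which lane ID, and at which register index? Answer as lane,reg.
1,1

r:0=>grp=0,rB=0  c:3=>tig=1,lo=1
L=0*4+1=1  i=0*2+1=1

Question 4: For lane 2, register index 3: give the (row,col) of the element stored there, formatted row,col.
8,5

2: G=0,T=2
[3] (0+8,2*2+1) = (8,5)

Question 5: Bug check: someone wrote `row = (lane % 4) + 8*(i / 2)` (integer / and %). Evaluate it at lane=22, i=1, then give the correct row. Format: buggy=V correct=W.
`(lane % 4) + 8*(i / 2)`[22,1]->2
lane 22->22/4=5, 22 mod 4=2
i=1  r:5+0->5  c:2·2+1->5
row: 2 vs 5

buggy=2 correct=5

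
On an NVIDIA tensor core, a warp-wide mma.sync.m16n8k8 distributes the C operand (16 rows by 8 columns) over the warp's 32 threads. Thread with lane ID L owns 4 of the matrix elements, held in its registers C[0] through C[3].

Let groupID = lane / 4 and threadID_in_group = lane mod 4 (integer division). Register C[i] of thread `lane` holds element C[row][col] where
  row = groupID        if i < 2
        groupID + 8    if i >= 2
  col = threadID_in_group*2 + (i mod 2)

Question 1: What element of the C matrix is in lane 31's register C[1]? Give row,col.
L=31->gid=31>>2=7, tid=31&3=3
[1]->row 7+0=7  col 3·2+1=7

7,7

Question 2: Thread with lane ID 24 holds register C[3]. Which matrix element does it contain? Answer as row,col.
14,1

L=24->gid=24>>2=6, tid=24&3=0
[3]->row 6+8=14  col 0·2+1=1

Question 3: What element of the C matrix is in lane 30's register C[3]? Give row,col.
30: grp=7,tig=2
[3] (7+8,2*2+1) = (15,5)

15,5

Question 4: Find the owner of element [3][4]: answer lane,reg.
14,0

r: 3->gid=3,r8=0  c: 4->tid=2,i&1=0
L=3*4+2=14  i=0*2+0=0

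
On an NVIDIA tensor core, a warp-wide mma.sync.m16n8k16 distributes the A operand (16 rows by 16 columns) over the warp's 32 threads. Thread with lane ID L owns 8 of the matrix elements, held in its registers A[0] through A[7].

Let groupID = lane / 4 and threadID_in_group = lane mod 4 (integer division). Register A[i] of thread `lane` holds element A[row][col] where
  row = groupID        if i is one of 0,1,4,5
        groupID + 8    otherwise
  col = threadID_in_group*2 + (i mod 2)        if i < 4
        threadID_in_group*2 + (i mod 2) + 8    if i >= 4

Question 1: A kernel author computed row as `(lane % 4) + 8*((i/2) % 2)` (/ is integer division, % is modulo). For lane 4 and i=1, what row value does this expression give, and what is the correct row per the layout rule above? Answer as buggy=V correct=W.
`(lane % 4) + 8*((i/2) % 2)`[4,1]->0
4: g=1,t=0
[1] (1+0,0*2+1+0) = (1,1)
row: 0 vs 1

buggy=0 correct=1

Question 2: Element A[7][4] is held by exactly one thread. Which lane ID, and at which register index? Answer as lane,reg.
r=7→G=7,rhi=0  c=4→chi=0,T=2,p=0
L=7*4+2=30  i=0*4+0*2+0=0

30,0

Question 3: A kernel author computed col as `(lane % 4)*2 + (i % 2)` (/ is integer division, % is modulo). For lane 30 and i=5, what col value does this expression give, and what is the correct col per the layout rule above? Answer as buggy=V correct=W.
buggy=5 correct=13

`(lane % 4)*2 + (i % 2)`[30,5]=>5
30: grp=7,tig=2
[5] (7+0,2*2+1+8) = (7,13)
col: 5 vs 13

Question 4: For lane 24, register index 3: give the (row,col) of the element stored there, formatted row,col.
L=24=>grp=24>>2=6, tig=24&3=0
[3]=>row 6+8=14  col 0·2+1+0=1

14,1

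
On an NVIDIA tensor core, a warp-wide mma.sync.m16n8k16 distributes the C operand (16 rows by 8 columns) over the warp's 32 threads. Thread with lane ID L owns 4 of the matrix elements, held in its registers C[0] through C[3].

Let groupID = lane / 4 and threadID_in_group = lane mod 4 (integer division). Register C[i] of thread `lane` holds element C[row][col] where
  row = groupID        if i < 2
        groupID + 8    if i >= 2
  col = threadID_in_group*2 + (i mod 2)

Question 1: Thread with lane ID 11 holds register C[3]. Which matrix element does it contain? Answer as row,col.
11: grp=2,tig=3
[3] (2+8,3*2+1) = (10,7)

10,7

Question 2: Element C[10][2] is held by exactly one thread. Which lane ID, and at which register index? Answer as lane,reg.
r=10⇒gr=2,Rb=1  c=2⇒th=1,odd=0
L=2*4+1=9  i=1*2+0=2

9,2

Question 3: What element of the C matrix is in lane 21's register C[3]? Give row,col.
13,3

lane 21: grp=5 (21/4), tig=1 (21%4)
i=3: r=5+8=13, c=1*2+1=3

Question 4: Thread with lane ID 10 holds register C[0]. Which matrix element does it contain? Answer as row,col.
2,4

L=10=>grp=10>>2=2, tig=10&3=2
[0]=>row 2+0=2  col 2·2+0=4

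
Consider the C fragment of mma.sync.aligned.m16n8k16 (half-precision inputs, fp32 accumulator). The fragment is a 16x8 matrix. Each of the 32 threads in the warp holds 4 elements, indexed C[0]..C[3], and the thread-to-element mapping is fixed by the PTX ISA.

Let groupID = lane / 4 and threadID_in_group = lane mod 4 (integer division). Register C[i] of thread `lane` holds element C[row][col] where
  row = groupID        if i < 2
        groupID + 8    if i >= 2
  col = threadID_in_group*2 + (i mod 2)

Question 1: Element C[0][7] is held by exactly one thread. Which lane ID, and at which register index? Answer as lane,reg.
r=0⇒gr=0,Rb=0  c=7⇒th=3,odd=1
L=0*4+3=3  i=0*2+1=1

3,1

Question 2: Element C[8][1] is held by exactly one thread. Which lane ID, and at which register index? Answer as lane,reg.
0,3

r=8->g=0,rb=1  c=1->t=0,b0=1
L=0*4+0=0  i=1*2+1=3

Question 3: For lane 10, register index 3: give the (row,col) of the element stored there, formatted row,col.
10,5

lane 10->10/4=2, 10 mod 4=2
i=3  r:2+8->10  c:2·2+1->5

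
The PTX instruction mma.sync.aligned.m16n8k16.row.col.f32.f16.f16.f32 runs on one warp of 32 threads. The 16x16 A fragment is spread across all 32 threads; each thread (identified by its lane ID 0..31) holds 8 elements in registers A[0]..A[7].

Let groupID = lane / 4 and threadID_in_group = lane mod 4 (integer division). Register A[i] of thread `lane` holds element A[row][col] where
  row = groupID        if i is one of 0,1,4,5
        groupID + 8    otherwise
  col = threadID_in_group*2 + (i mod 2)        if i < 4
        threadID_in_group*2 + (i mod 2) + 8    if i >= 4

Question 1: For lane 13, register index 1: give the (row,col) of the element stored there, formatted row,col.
L=13⇒gr=13>>2=3, th=13&3=1
[1]⇒row 3+0=3  col 1·2+1+0=3

3,3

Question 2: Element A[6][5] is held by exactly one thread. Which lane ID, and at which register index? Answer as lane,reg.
r=6→G=6,rhi=0  c=5→chi=0,T=2,p=1
L=6*4+2=26  i=0*4+0*2+1=1

26,1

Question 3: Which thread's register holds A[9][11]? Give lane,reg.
r: 9->gid=1,r8=1  c: 11->c8=1,tid=1,i&1=1
L=1*4+1=5  i=1*4+1*2+1=7

5,7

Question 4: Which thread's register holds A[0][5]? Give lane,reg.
r=0⇒gr=0,Rb=0  c=5⇒Cb=0,th=2,odd=1
L=0*4+2=2  i=0*4+0*2+1=1

2,1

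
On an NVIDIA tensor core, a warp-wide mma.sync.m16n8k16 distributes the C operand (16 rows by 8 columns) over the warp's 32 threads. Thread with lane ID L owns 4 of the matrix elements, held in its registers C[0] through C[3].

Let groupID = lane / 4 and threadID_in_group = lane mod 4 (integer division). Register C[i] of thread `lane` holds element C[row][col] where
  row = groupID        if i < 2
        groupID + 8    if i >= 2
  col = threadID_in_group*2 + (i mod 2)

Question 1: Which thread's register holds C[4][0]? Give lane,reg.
16,0

r=4⇒gr=4,Rb=0  c=0⇒th=0,odd=0
L=4*4+0=16  i=0*2+0=0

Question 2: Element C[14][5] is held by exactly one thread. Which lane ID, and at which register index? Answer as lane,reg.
26,3

r=14⇒gr=6,Rb=1  c=5⇒th=2,odd=1
L=6*4+2=26  i=1*2+1=3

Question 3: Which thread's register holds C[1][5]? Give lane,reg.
6,1

r:1=>grp=1,rB=0  c:5=>tig=2,lo=1
L=1*4+2=6  i=0*2+1=1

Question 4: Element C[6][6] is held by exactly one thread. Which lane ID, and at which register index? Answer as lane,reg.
r=6→G=6,rhi=0  c=6→T=3,p=0
L=6*4+3=27  i=0*2+0=0

27,0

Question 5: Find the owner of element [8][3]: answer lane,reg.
1,3

r=8->g=0,rb=1  c=3->t=1,b0=1
L=0*4+1=1  i=1*2+1=3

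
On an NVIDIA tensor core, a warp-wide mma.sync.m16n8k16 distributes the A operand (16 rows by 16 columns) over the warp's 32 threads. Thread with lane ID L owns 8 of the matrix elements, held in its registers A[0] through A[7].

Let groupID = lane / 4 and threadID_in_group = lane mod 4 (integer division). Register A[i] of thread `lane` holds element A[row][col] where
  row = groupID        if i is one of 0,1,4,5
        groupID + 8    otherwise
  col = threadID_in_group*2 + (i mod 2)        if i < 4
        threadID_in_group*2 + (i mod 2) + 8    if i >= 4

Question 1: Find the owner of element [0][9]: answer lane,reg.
0,5

r:0=>grp=0,rB=0  c:9=>cB=1,tig=0,lo=1
L=0*4+0=0  i=1*4+0*2+1=5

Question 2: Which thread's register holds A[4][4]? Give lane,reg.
r:4=>grp=4,rB=0  c:4=>cB=0,tig=2,lo=0
L=4*4+2=18  i=0*4+0*2+0=0

18,0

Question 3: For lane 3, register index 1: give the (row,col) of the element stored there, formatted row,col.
L=3⇒gr=3>>2=0, th=3&3=3
[1]⇒row 0+0=0  col 3·2+1+0=7

0,7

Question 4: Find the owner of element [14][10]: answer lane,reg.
r=14→G=6,rhi=1  c=10→chi=1,T=1,p=0
L=6*4+1=25  i=1*4+1*2+0=6

25,6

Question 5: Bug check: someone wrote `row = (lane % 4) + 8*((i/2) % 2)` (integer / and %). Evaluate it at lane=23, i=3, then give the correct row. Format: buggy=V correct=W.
`(lane % 4) + 8*((i/2) % 2)`[23,3]→11
23: G=5,T=3
[3] (5+8,3*2+1+0) = (13,7)
row: 11 vs 13

buggy=11 correct=13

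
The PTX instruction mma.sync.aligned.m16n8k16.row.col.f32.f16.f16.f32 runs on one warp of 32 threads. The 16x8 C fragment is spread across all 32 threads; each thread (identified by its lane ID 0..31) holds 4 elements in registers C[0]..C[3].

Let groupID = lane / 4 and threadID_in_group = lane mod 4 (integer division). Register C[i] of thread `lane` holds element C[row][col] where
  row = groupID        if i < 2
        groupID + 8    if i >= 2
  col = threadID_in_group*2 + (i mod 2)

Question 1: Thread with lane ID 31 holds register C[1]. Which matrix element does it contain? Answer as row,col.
L=31=>grp=31>>2=7, tig=31&3=3
[1]=>row 7+0=7  col 3·2+1=7

7,7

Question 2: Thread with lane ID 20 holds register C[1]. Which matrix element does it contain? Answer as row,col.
5,1

L=20⇒gr=20>>2=5, th=20&3=0
[1]⇒row 5+0=5  col 0·2+1=1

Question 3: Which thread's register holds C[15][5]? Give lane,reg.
r=15→G=7,rhi=1  c=5→T=2,p=1
L=7*4+2=30  i=1*2+1=3

30,3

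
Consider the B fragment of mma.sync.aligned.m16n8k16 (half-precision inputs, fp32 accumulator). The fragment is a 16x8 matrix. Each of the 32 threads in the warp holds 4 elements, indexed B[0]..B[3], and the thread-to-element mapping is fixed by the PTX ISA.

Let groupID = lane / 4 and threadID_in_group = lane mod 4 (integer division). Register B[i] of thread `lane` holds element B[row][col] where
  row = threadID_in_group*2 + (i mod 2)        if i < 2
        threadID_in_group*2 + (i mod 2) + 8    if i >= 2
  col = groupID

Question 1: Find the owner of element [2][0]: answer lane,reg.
1,0

c: 0->gid=0  r: 2->r8=0,tid=1,i&1=0
L=0*4+1=1  i=0*2+0=0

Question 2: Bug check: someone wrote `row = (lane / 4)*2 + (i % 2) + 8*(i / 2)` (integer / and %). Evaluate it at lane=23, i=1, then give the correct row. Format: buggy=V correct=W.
buggy=11 correct=7

`(lane / 4)*2 + (i % 2) + 8*(i / 2)`[23,1]->11
23: gid=5,tid=3
[1] (3*2+1+0,5) = (7,5)
row: 11 vs 7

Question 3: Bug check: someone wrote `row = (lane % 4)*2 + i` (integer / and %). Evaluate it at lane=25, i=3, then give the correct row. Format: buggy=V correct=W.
`(lane % 4)*2 + i`[25,3]=>5
lane 25=>25/4=6, 25 mod 4=1
i=3  r:2·1+1+8=>11  c:6
row: 5 vs 11

buggy=5 correct=11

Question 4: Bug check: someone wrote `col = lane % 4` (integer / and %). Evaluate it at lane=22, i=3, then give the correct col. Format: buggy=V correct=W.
buggy=2 correct=5

`lane % 4`[22,3]->2
lane 22: gid=5 (22/4), tid=2 (22%4)
i=3: r=2*2+1+8=13, c=gid=5
col: 2 vs 5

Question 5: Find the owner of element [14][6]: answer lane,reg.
27,2

c:6=>grp=6  r:14=>rB=1,tig=3,lo=0
L=6*4+3=27  i=1*2+0=2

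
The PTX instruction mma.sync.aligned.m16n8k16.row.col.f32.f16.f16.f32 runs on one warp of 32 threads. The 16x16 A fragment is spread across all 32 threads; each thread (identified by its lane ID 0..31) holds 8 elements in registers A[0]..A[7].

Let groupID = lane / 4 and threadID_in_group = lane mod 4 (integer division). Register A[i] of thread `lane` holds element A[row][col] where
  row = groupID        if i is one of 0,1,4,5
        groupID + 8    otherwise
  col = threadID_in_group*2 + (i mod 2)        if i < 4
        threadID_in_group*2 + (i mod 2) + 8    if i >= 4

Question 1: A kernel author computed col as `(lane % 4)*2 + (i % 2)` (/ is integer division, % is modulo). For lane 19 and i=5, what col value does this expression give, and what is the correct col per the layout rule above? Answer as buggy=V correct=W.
buggy=7 correct=15

`(lane % 4)*2 + (i % 2)`[19,5]→7
lane 19→19/4=4, 19 mod 4=3
i=5  r:4+0→4  c:2·3+1+8→15
col: 7 vs 15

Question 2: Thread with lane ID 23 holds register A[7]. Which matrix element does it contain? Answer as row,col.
23: gid=5,tid=3
[7] (5+8,3*2+1+8) = (13,15)

13,15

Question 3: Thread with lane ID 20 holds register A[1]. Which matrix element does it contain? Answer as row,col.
L=20⇒gr=20>>2=5, th=20&3=0
[1]⇒row 5+0=5  col 0·2+1+0=1

5,1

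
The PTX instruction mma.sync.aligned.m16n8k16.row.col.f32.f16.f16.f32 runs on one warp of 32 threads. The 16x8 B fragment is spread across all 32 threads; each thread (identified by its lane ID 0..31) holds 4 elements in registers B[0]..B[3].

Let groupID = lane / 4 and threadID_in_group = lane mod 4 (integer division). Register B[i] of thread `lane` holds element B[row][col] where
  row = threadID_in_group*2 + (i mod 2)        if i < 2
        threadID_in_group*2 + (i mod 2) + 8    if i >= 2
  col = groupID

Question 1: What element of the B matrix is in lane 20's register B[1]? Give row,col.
lane 20→20/4=5, 20 mod 4=0
i=1  r:2·0+1+0→1  c:5

1,5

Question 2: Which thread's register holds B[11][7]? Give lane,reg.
29,3

c:7=>grp=7  r:11=>rB=1,tig=1,lo=1
L=7*4+1=29  i=1*2+1=3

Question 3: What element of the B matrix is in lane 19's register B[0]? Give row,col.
6,4

lane 19: G=4 (19/4), T=3 (19%4)
i=0: r=3*2+0+0=6, c=G=4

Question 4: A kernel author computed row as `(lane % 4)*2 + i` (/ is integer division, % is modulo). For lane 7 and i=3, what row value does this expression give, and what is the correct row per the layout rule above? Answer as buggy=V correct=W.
buggy=9 correct=15

`(lane % 4)*2 + i`[7,3]=>9
L=7=>grp=7>>2=1, tig=7&3=3
[3]=>row 3·2+1+8=15  col grp=1
row: 9 vs 15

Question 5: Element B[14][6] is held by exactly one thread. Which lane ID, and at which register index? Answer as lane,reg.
27,2

c=6->g=6  r=14->rb=1,t=3,b0=0
L=6*4+3=27  i=1*2+0=2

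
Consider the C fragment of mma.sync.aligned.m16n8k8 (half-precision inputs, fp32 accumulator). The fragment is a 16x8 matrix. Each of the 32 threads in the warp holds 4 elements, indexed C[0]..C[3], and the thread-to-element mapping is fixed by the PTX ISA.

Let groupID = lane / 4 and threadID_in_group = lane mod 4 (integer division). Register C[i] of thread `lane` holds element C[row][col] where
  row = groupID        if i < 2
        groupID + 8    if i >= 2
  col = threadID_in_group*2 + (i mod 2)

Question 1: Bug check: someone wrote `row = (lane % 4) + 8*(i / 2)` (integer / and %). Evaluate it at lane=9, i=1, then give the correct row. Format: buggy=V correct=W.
buggy=1 correct=2

`(lane % 4) + 8*(i / 2)`[9,1]=>1
lane 9: grp=2 (9/4), tig=1 (9%4)
i=1: r=2+0=2, c=1*2+1=3
row: 1 vs 2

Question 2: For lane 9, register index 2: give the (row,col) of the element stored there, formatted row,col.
L=9⇒gr=9>>2=2, th=9&3=1
[2]⇒row 2+8=10  col 1·2+0=2

10,2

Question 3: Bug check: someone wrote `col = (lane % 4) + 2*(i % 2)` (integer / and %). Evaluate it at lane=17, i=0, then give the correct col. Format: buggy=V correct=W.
`(lane % 4) + 2*(i % 2)`[17,0]⇒1
lane 17⇒17/4=4, 17 mod 4=1
i=0  r:4+0⇒4  c:2·1+0⇒2
col: 1 vs 2

buggy=1 correct=2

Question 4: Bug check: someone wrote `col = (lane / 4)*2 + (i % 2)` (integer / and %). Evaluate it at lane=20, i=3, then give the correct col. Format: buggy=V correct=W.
`(lane / 4)*2 + (i % 2)`[20,3]=>11
20: grp=5,tig=0
[3] (5+8,0*2+1) = (13,1)
col: 11 vs 1

buggy=11 correct=1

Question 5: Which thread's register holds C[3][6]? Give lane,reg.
r:3=>grp=3,rB=0  c:6=>tig=3,lo=0
L=3*4+3=15  i=0*2+0=0

15,0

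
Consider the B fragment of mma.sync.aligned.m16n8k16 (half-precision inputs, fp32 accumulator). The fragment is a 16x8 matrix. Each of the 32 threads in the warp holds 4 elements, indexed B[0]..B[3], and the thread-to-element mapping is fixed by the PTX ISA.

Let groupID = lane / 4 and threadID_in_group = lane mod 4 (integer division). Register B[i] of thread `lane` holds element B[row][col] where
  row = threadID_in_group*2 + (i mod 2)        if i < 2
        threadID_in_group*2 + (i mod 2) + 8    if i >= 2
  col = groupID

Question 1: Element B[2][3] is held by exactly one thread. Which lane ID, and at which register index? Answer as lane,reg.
13,0

c=3->g=3  r=2->rb=0,t=1,b0=0
L=3*4+1=13  i=0*2+0=0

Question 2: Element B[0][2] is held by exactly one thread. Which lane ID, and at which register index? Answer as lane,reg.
8,0

c=2→G=2  r=0→rhi=0,T=0,p=0
L=2*4+0=8  i=0*2+0=0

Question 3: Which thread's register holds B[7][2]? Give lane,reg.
c: 2->gid=2  r: 7->r8=0,tid=3,i&1=1
L=2*4+3=11  i=0*2+1=1

11,1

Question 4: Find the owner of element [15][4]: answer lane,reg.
c: 4->gid=4  r: 15->r8=1,tid=3,i&1=1
L=4*4+3=19  i=1*2+1=3

19,3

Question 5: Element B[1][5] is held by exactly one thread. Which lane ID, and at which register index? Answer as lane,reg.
20,1

c=5->g=5  r=1->rb=0,t=0,b0=1
L=5*4+0=20  i=0*2+1=1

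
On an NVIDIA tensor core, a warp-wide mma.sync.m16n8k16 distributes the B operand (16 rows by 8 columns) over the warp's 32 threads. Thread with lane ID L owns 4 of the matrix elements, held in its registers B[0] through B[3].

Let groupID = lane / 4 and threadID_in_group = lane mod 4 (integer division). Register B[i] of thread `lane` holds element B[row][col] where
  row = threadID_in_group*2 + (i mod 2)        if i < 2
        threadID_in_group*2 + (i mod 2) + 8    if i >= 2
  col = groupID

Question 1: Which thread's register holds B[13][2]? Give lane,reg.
c=2→G=2  r=13→rhi=1,T=2,p=1
L=2*4+2=10  i=1*2+1=3

10,3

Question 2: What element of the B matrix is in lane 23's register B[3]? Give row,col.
15,5

lane 23: G=5 (23/4), T=3 (23%4)
i=3: r=3*2+1+8=15, c=G=5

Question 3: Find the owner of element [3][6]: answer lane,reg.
25,1

c:6=>grp=6  r:3=>rB=0,tig=1,lo=1
L=6*4+1=25  i=0*2+1=1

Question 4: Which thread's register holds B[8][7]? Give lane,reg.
28,2

c: 7->gid=7  r: 8->r8=1,tid=0,i&1=0
L=7*4+0=28  i=1*2+0=2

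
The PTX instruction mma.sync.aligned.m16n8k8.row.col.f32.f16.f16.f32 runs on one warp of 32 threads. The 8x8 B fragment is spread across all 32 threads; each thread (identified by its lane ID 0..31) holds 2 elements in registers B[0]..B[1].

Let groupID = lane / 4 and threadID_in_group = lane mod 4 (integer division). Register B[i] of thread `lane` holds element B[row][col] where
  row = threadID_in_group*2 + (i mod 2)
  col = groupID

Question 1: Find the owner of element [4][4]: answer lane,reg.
18,0

c:4=>grp=4  r:4=>tig=2,lo=0
L=4*4+2=18  i=0=0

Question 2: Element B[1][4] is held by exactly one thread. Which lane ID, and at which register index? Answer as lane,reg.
16,1

c:4=>grp=4  r:1=>tig=0,lo=1
L=4*4+0=16  i=1=1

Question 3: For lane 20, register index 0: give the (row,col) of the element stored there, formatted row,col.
lane 20⇒20/4=5, 20 mod 4=0
i=0  r:2·0+0⇒0  c:5

0,5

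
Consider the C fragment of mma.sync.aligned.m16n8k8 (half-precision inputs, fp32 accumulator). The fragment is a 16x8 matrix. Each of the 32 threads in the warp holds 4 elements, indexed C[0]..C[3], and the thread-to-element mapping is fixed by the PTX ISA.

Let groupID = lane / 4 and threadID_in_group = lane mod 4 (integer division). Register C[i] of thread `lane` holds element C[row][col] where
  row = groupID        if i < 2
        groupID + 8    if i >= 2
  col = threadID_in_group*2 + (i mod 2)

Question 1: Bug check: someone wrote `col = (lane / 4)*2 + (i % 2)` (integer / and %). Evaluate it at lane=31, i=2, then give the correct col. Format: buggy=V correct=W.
buggy=14 correct=6

`(lane / 4)*2 + (i % 2)`[31,2]→14
lane 31→31/4=7, 31 mod 4=3
i=2  r:7+8→15  c:2·3+0→6
col: 14 vs 6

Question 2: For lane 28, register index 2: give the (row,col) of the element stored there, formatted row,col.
15,0

lane 28→28/4=7, 28 mod 4=0
i=2  r:7+8→15  c:2·0+0→0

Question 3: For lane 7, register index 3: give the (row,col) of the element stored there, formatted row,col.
lane 7: grp=1 (7/4), tig=3 (7%4)
i=3: r=1+8=9, c=3*2+1=7

9,7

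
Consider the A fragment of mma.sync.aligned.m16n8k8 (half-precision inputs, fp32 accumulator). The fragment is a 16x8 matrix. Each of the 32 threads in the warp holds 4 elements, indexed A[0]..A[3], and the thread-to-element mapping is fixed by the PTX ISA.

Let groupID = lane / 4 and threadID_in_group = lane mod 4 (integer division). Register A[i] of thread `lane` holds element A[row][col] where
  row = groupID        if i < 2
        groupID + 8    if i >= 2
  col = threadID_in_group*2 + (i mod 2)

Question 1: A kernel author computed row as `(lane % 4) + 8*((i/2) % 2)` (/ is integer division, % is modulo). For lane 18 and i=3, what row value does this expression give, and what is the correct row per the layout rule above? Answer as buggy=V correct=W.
buggy=10 correct=12

`(lane % 4) + 8*((i/2) % 2)`[18,3]->10
lane 18->18/4=4, 18 mod 4=2
i=3  r:4+8->12  c:2·2+1->5
row: 10 vs 12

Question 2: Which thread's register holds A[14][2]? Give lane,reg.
25,2

r=14->g=6,rb=1  c=2->t=1,b0=0
L=6*4+1=25  i=1*2+0=2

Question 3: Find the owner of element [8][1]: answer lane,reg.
0,3

r:8=>grp=0,rB=1  c:1=>tig=0,lo=1
L=0*4+0=0  i=1*2+1=3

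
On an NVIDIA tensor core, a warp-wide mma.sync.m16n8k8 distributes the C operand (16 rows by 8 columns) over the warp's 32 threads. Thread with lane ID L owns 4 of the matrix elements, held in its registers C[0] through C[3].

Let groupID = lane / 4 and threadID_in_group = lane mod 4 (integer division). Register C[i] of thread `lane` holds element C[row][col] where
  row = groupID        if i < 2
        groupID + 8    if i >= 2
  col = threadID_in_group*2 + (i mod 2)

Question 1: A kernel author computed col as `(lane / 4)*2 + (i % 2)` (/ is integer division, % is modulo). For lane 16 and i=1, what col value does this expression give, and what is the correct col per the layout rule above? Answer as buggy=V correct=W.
`(lane / 4)*2 + (i % 2)`[16,1]=>9
lane 16: grp=4 (16/4), tig=0 (16%4)
i=1: r=4+0=4, c=0*2+1=1
col: 9 vs 1

buggy=9 correct=1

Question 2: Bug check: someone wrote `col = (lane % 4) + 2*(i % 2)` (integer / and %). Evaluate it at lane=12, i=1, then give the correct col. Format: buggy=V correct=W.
`(lane % 4) + 2*(i % 2)`[12,1]->2
lane 12: gid=3 (12/4), tid=0 (12%4)
i=1: r=3+0=3, c=0*2+1=1
col: 2 vs 1

buggy=2 correct=1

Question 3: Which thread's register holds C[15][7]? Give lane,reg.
31,3

r:15=>grp=7,rB=1  c:7=>tig=3,lo=1
L=7*4+3=31  i=1*2+1=3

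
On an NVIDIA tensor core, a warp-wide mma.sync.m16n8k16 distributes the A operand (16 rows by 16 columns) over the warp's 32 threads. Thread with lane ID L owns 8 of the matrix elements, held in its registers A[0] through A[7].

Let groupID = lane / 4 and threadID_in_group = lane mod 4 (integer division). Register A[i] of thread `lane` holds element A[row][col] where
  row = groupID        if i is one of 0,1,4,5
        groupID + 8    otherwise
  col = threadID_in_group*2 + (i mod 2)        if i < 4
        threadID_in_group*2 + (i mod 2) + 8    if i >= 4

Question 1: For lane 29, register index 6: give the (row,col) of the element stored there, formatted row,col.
15,10

L=29->g=29>>2=7, t=29&3=1
[6]->row 7+8=15  col 1·2+0+8=10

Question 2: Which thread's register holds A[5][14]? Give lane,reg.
r:5=>grp=5,rB=0  c:14=>cB=1,tig=3,lo=0
L=5*4+3=23  i=1*4+0*2+0=4

23,4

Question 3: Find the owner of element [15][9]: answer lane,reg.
r=15⇒gr=7,Rb=1  c=9⇒Cb=1,th=0,odd=1
L=7*4+0=28  i=1*4+1*2+1=7

28,7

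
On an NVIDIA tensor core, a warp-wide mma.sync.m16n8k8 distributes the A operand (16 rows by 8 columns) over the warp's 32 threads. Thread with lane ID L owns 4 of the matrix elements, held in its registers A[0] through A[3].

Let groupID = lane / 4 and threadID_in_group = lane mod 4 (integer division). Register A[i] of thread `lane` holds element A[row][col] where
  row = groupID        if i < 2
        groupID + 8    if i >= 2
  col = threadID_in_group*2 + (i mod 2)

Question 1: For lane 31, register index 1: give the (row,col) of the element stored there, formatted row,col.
7,7

31: gid=7,tid=3
[1] (7+0,3*2+1) = (7,7)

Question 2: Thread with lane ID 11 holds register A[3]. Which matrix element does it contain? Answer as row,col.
lane 11: grp=2 (11/4), tig=3 (11%4)
i=3: r=2+8=10, c=3*2+1=7

10,7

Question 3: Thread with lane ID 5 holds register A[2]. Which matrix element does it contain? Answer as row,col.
lane 5→5/4=1, 5 mod 4=1
i=2  r:1+8→9  c:2·1+0→2

9,2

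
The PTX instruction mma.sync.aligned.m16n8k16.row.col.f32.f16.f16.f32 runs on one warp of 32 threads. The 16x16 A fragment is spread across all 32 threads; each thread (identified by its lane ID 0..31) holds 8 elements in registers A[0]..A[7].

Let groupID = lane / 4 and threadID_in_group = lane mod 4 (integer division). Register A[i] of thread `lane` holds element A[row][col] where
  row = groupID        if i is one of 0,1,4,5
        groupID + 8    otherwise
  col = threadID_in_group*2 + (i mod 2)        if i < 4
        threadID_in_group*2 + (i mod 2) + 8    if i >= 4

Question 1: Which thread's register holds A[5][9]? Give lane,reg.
r: 5->gid=5,r8=0  c: 9->c8=1,tid=0,i&1=1
L=5*4+0=20  i=1*4+0*2+1=5

20,5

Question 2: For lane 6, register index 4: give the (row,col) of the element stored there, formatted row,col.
1,12

6: gr=1,th=2
[4] (1+0,2*2+0+8) = (1,12)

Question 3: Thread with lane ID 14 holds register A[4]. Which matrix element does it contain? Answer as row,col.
lane 14: G=3 (14/4), T=2 (14%4)
i=4: r=3+0=3, c=2*2+0+8=12

3,12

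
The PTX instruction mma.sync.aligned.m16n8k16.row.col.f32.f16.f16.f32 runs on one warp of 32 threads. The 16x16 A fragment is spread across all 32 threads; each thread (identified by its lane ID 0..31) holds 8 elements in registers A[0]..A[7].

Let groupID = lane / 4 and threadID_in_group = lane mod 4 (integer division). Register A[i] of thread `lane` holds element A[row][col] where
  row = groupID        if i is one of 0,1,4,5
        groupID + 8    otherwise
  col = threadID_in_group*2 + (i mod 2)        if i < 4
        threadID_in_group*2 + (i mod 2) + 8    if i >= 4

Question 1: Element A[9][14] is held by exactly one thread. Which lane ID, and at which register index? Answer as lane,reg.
7,6

r: 9->gid=1,r8=1  c: 14->c8=1,tid=3,i&1=0
L=1*4+3=7  i=1*4+1*2+0=6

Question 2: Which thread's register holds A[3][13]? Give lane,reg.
14,5

r: 3->gid=3,r8=0  c: 13->c8=1,tid=2,i&1=1
L=3*4+2=14  i=1*4+0*2+1=5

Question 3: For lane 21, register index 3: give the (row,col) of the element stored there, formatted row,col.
lane 21⇒21/4=5, 21 mod 4=1
i=3  r:5+8⇒13  c:2·1+1+0⇒3

13,3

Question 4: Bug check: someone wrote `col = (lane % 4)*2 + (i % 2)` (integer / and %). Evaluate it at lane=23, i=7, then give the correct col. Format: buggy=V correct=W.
`(lane % 4)*2 + (i % 2)`[23,7]→7
23: G=5,T=3
[7] (5+8,3*2+1+8) = (13,15)
col: 7 vs 15

buggy=7 correct=15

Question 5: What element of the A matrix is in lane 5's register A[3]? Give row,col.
L=5=>grp=5>>2=1, tig=5&3=1
[3]=>row 1+8=9  col 1·2+1+0=3

9,3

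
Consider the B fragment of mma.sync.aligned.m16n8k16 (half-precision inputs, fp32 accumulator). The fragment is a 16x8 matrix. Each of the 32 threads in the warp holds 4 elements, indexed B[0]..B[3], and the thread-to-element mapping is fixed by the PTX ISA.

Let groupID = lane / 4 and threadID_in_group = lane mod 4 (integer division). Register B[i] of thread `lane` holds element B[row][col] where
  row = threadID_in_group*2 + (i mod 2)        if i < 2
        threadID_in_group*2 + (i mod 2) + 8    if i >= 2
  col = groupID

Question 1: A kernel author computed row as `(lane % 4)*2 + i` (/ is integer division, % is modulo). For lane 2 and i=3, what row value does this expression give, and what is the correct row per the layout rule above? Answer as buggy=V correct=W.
`(lane % 4)*2 + i`[2,3]->7
lane 2->2/4=0, 2 mod 4=2
i=3  r:2·2+1+8->13  c:0
row: 7 vs 13

buggy=7 correct=13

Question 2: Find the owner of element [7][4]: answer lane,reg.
19,1

c=4→G=4  r=7→rhi=0,T=3,p=1
L=4*4+3=19  i=0*2+1=1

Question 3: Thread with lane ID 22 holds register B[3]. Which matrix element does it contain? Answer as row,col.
13,5

22: g=5,t=2
[3] (2*2+1+8,5) = (13,5)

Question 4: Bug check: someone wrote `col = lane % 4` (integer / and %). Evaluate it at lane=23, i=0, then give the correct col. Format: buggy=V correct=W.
buggy=3 correct=5

`lane % 4`[23,0]→3
L=23→G=23>>2=5, T=23&3=3
[0]→row 3·2+0+0=6  col G=5
col: 3 vs 5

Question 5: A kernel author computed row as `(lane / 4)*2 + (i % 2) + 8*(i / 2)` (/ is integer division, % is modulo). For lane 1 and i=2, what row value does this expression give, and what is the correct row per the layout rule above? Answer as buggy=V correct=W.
buggy=8 correct=10

`(lane / 4)*2 + (i % 2) + 8*(i / 2)`[1,2]->8
1: g=0,t=1
[2] (1*2+0+8,0) = (10,0)
row: 8 vs 10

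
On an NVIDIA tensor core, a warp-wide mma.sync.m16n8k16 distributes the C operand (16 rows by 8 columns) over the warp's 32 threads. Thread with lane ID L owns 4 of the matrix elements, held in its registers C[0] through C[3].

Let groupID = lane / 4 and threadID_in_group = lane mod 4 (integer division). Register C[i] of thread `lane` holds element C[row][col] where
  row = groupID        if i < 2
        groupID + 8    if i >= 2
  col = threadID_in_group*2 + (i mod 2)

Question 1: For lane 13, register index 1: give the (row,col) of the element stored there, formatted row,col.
lane 13=>13/4=3, 13 mod 4=1
i=1  r:3+0=>3  c:2·1+1=>3

3,3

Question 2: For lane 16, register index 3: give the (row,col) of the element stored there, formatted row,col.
12,1

16: G=4,T=0
[3] (4+8,0*2+1) = (12,1)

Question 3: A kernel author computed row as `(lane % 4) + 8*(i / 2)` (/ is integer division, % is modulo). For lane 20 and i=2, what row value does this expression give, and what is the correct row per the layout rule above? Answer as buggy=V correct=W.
`(lane % 4) + 8*(i / 2)`[20,2]⇒8
lane 20⇒20/4=5, 20 mod 4=0
i=2  r:5+8⇒13  c:2·0+0⇒0
row: 8 vs 13

buggy=8 correct=13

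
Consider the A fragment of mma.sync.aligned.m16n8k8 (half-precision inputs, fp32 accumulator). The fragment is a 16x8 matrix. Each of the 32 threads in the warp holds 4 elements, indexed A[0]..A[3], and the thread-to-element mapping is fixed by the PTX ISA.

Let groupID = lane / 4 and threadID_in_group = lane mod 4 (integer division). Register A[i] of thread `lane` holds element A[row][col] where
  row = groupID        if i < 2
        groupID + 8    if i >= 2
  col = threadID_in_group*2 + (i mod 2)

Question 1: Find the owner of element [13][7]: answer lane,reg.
23,3

r=13⇒gr=5,Rb=1  c=7⇒th=3,odd=1
L=5*4+3=23  i=1*2+1=3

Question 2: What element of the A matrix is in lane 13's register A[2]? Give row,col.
11,2

lane 13: grp=3 (13/4), tig=1 (13%4)
i=2: r=3+8=11, c=1*2+0=2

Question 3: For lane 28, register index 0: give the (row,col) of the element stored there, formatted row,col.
L=28->g=28>>2=7, t=28&3=0
[0]->row 7+0=7  col 0·2+0=0

7,0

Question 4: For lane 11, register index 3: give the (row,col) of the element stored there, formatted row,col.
11: g=2,t=3
[3] (2+8,3*2+1) = (10,7)

10,7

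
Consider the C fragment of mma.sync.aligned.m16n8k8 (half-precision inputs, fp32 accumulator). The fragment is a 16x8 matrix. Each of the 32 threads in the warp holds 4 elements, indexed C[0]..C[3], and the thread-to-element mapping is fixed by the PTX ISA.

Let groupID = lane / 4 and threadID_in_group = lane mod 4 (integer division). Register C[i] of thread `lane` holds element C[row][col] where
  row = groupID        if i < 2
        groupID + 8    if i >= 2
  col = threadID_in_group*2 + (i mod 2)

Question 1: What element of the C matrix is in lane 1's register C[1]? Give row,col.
0,3

lane 1->1/4=0, 1 mod 4=1
i=1  r:0+0->0  c:2·1+1->3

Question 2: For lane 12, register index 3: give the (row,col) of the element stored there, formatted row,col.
11,1

lane 12: gid=3 (12/4), tid=0 (12%4)
i=3: r=3+8=11, c=0*2+1=1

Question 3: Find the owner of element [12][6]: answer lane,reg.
19,2

r:12=>grp=4,rB=1  c:6=>tig=3,lo=0
L=4*4+3=19  i=1*2+0=2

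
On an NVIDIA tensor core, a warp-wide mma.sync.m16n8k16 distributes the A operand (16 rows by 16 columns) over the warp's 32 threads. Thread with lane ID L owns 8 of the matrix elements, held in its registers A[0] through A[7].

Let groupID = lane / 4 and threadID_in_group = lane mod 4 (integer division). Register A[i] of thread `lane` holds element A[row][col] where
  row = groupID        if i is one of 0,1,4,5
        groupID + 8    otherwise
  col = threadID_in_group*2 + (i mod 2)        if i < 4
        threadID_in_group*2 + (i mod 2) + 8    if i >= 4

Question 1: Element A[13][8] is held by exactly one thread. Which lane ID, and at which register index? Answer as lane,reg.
r=13→G=5,rhi=1  c=8→chi=1,T=0,p=0
L=5*4+0=20  i=1*4+1*2+0=6

20,6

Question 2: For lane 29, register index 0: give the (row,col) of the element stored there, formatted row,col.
7,2

29: gid=7,tid=1
[0] (7+0,1*2+0+0) = (7,2)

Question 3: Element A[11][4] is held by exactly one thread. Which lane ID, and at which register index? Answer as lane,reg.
r: 11->gid=3,r8=1  c: 4->c8=0,tid=2,i&1=0
L=3*4+2=14  i=0*4+1*2+0=2

14,2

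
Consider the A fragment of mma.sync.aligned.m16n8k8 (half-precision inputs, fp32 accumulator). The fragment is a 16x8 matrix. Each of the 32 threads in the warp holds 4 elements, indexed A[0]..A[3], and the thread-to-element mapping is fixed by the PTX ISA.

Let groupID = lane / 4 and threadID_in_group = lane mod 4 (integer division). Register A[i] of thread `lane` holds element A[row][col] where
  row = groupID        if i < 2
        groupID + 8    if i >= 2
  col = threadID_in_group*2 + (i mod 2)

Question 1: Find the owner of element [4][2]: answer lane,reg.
17,0

r=4⇒gr=4,Rb=0  c=2⇒th=1,odd=0
L=4*4+1=17  i=0*2+0=0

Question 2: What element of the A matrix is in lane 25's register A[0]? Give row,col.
6,2

25: gr=6,th=1
[0] (6+0,1*2+0) = (6,2)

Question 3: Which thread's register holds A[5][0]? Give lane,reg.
20,0

r=5→G=5,rhi=0  c=0→T=0,p=0
L=5*4+0=20  i=0*2+0=0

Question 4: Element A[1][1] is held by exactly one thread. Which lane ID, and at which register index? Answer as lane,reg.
r=1→G=1,rhi=0  c=1→T=0,p=1
L=1*4+0=4  i=0*2+1=1

4,1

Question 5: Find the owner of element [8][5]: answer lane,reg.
r=8⇒gr=0,Rb=1  c=5⇒th=2,odd=1
L=0*4+2=2  i=1*2+1=3

2,3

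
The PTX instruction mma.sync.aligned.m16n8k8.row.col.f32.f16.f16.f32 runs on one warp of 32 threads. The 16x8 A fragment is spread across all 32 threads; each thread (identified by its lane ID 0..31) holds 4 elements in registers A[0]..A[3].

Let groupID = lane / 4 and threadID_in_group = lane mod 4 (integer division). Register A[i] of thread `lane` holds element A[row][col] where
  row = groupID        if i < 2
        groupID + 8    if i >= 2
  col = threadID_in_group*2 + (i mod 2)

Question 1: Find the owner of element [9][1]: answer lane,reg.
4,3

r: 9->gid=1,r8=1  c: 1->tid=0,i&1=1
L=1*4+0=4  i=1*2+1=3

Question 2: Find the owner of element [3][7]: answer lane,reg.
r: 3->gid=3,r8=0  c: 7->tid=3,i&1=1
L=3*4+3=15  i=0*2+1=1

15,1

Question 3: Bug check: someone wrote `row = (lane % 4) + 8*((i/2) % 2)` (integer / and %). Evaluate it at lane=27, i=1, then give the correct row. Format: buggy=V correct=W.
`(lane % 4) + 8*((i/2) % 2)`[27,1]->3
L=27->gid=27>>2=6, tid=27&3=3
[1]->row 6+0=6  col 3·2+1=7
row: 3 vs 6

buggy=3 correct=6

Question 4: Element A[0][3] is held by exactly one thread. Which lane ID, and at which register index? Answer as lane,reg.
r=0->g=0,rb=0  c=3->t=1,b0=1
L=0*4+1=1  i=0*2+1=1

1,1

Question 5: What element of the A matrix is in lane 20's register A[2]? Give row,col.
13,0

L=20->g=20>>2=5, t=20&3=0
[2]->row 5+8=13  col 0·2+0=0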